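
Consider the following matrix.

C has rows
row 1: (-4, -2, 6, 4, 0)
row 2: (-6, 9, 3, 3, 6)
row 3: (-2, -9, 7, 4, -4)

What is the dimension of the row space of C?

2

Row reduce to echelon form.
R2 ← R2 − (3/2)·R1: [0, 12, -6, -3, 6]
R3 ← R3 − (1/2)·R1: [0, -8, 4, 2, -4]
R3 ← R3 + (2/3)·R2: [0, 0, 0, 0, 0]
Echelon form has 2 nonzero rows, so rank(C) = 2.
The row space has dimension equal to the rank: 2.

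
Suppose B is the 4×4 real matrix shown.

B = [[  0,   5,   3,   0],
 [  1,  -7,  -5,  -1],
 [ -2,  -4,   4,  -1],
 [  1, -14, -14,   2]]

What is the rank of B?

Row reduce to echelon form.
Swap R1 ↔ R2
R3 ← R3 + (2)·R1: [0, -18, -6, -3]
R4 ← R4 − R1: [0, -7, -9, 3]
R3 ← R3 + (18/5)·R2: [0, 0, 24/5, -3]
R4 ← R4 + (7/5)·R2: [0, 0, -24/5, 3]
R4 ← R4 + R3: [0, 0, 0, 0]
Echelon form has 3 nonzero rows, so rank(B) = 3.

3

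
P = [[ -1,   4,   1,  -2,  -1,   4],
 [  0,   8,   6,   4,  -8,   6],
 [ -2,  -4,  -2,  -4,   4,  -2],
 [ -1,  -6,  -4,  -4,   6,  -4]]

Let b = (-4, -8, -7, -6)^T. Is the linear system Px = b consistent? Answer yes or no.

no

Row reduce the augmented matrix [P | b].
R3 ← R3 − (2)·R1: [0, -12, -4, 0, 6, -10, 1]
R4 ← R4 − R1: [0, -10, -5, -2, 7, -8, -2]
R3 ← R3 + (3/2)·R2: [0, 0, 5, 6, -6, -1, -11]
R4 ← R4 + (5/4)·R2: [0, 0, 5/2, 3, -3, -1/2, -12]
R4 ← R4 − (1/2)·R3: [0, 0, 0, 0, 0, 0, -13/2]
The echelon form has 4 nonzero rows; the last pivot sits in the augmented column, so rank(P) = 3 but rank([P|b]) = 4.
Since the ranks differ, the system is inconsistent.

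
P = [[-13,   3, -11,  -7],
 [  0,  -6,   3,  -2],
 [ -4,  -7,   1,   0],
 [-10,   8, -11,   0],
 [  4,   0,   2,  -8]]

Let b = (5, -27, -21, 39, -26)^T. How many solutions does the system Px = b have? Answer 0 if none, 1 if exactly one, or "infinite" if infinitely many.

infinite

Row reduce the augmented matrix [P | b].
R3 ← R3 − (4/13)·R1: [0, -103/13, 57/13, 28/13, -293/13]
R4 ← R4 − (10/13)·R1: [0, 74/13, -33/13, 70/13, 457/13]
R5 ← R5 + (4/13)·R1: [0, 12/13, -18/13, -132/13, -318/13]
R3 ← R3 − (103/78)·R2: [0, 0, 11/26, 187/39, 341/26]
R4 ← R4 + (37/39)·R2: [0, 0, 4/13, 136/39, 124/13]
R5 ← R5 + (2/13)·R2: [0, 0, -12/13, -136/13, -372/13]
R4 ← R4 − (8/11)·R3: [0, 0, 0, 0, 0]
R5 ← R5 + (24/11)·R3: [0, 0, 0, 0, 0]
The echelon form has 3 nonzero rows, and every pivot lies in the first 4 columns, so rank(P) = rank([P|b]) = 3.
The system is consistent.
rank = 3 < 4 unknowns, so there are infinitely many solutions.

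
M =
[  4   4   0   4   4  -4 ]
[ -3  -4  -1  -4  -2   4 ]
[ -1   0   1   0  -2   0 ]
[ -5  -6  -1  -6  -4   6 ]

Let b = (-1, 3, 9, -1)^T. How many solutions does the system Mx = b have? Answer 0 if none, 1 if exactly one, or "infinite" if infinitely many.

0

Row reduce the augmented matrix [M | b].
R2 ← R2 + (3/4)·R1: [0, -1, -1, -1, 1, 1, 9/4]
R3 ← R3 + (1/4)·R1: [0, 1, 1, 1, -1, -1, 35/4]
R4 ← R4 + (5/4)·R1: [0, -1, -1, -1, 1, 1, -9/4]
R3 ← R3 + R2: [0, 0, 0, 0, 0, 0, 11]
R4 ← R4 − R2: [0, 0, 0, 0, 0, 0, -9/2]
R4 ← R4 + (9/22)·R3: [0, 0, 0, 0, 0, 0, 0]
The echelon form has 3 nonzero rows; the last pivot sits in the augmented column, so rank(M) = 2 but rank([M|b]) = 3.
Since the ranks differ, the system is inconsistent.
It has no solutions.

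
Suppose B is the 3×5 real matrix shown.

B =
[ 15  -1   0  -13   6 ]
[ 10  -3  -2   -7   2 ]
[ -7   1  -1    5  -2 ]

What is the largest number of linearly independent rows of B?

Row reduce to echelon form.
R2 ← R2 − (2/3)·R1: [0, -7/3, -2, 5/3, -2]
R3 ← R3 + (7/15)·R1: [0, 8/15, -1, -16/15, 4/5]
R3 ← R3 + (8/35)·R2: [0, 0, -51/35, -24/35, 12/35]
Echelon form has 3 nonzero rows, so rank(B) = 3.
The rank gives the maximum number of linearly independent rows: 3.

3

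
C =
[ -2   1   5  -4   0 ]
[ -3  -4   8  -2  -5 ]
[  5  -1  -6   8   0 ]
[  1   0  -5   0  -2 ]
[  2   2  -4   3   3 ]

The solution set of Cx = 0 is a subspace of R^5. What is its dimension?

0

Row reduce to echelon form.
R2 ← R2 − (3/2)·R1: [0, -11/2, 1/2, 4, -5]
R3 ← R3 + (5/2)·R1: [0, 3/2, 13/2, -2, 0]
R4 ← R4 + (1/2)·R1: [0, 1/2, -5/2, -2, -2]
R5 ← R5 + R1: [0, 3, 1, -1, 3]
R3 ← R3 + (3/11)·R2: [0, 0, 73/11, -10/11, -15/11]
R4 ← R4 + (1/11)·R2: [0, 0, -27/11, -18/11, -27/11]
R5 ← R5 + (6/11)·R2: [0, 0, 14/11, 13/11, 3/11]
R4 ← R4 + (27/73)·R3: [0, 0, 0, -144/73, -216/73]
R5 ← R5 − (14/73)·R3: [0, 0, 0, 99/73, 39/73]
R5 ← R5 + (11/16)·R4: [0, 0, 0, 0, -3/2]
5 nonzero rows, so rank(C) = 5.
C has 5 columns; by rank–nullity, nullity = 5 − 5 = 0.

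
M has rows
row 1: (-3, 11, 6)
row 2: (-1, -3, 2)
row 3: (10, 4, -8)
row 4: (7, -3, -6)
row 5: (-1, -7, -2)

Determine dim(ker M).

0

Row reduce to echelon form.
R2 ← R2 − (1/3)·R1: [0, -20/3, 0]
R3 ← R3 + (10/3)·R1: [0, 122/3, 12]
R4 ← R4 + (7/3)·R1: [0, 68/3, 8]
R5 ← R5 − (1/3)·R1: [0, -32/3, -4]
R3 ← R3 + (61/10)·R2: [0, 0, 12]
R4 ← R4 + (17/5)·R2: [0, 0, 8]
R5 ← R5 − (8/5)·R2: [0, 0, -4]
R4 ← R4 − (2/3)·R3: [0, 0, 0]
R5 ← R5 + (1/3)·R3: [0, 0, 0]
3 nonzero rows, so rank(M) = 3.
M has 3 columns; by rank–nullity, nullity = 3 − 3 = 0.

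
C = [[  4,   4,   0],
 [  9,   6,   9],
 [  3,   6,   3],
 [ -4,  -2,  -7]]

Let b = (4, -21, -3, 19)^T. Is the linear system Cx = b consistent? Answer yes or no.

yes

Row reduce the augmented matrix [C | b].
R2 ← R2 − (9/4)·R1: [0, -3, 9, -30]
R3 ← R3 − (3/4)·R1: [0, 3, 3, -6]
R4 ← R4 + R1: [0, 2, -7, 23]
R3 ← R3 + R2: [0, 0, 12, -36]
R4 ← R4 + (2/3)·R2: [0, 0, -1, 3]
R4 ← R4 + (1/12)·R3: [0, 0, 0, 0]
The echelon form has 3 nonzero rows, and every pivot lies in the first 3 columns, so rank(C) = rank([C|b]) = 3.
The system is consistent.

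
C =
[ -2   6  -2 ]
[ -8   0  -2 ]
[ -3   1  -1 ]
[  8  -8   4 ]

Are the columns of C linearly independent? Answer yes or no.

no

Row reduce C to echelon form.
R2 ← R2 − (4)·R1: [0, -24, 6]
R3 ← R3 − (3/2)·R1: [0, -8, 2]
R4 ← R4 + (4)·R1: [0, 16, -4]
R3 ← R3 − (1/3)·R2: [0, 0, 0]
R4 ← R4 + (2/3)·R2: [0, 0, 0]
2 pivots among 3 columns.
Only 2 < 3 pivot columns, so the columns are linearly dependent.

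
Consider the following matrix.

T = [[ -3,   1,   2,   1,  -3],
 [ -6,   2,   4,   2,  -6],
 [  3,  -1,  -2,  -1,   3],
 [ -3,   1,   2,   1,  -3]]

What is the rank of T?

Row reduce to echelon form.
R2 ← R2 − (2)·R1: [0, 0, 0, 0, 0]
R3 ← R3 + R1: [0, 0, 0, 0, 0]
R4 ← R4 − R1: [0, 0, 0, 0, 0]
Echelon form has 1 nonzero row, so rank(T) = 1.

1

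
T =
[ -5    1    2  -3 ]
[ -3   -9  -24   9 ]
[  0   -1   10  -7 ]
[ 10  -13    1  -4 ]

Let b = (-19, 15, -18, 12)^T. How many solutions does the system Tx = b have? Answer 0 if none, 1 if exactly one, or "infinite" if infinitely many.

1

Row reduce the augmented matrix [T | b].
R2 ← R2 − (3/5)·R1: [0, -48/5, -126/5, 54/5, 132/5]
R4 ← R4 + (2)·R1: [0, -11, 5, -10, -26]
R3 ← R3 − (5/48)·R2: [0, 0, 101/8, -65/8, -83/4]
R4 ← R4 − (55/48)·R2: [0, 0, 271/8, -179/8, -225/4]
R4 ← R4 − (271/101)·R3: [0, 0, 0, -58/101, -58/101]
The echelon form has 4 nonzero rows, and every pivot lies in the first 4 columns, so rank(T) = rank([T|b]) = 4.
The system is consistent.
rank = 4 = number of unknowns, so the solution is unique.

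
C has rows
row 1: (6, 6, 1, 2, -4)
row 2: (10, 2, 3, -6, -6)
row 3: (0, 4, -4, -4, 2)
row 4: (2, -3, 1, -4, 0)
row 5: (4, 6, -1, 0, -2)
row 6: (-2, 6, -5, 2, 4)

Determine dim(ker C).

1

Row reduce to echelon form.
R2 ← R2 − (5/3)·R1: [0, -8, 4/3, -28/3, 2/3]
R4 ← R4 − (1/3)·R1: [0, -5, 2/3, -14/3, 4/3]
R5 ← R5 − (2/3)·R1: [0, 2, -5/3, -4/3, 2/3]
R6 ← R6 + (1/3)·R1: [0, 8, -14/3, 8/3, 8/3]
R3 ← R3 + (1/2)·R2: [0, 0, -10/3, -26/3, 7/3]
R4 ← R4 − (5/8)·R2: [0, 0, -1/6, 7/6, 11/12]
R5 ← R5 + (1/4)·R2: [0, 0, -4/3, -11/3, 5/6]
R6 ← R6 + R2: [0, 0, -10/3, -20/3, 10/3]
R4 ← R4 − (1/20)·R3: [0, 0, 0, 8/5, 4/5]
R5 ← R5 − (2/5)·R3: [0, 0, 0, -1/5, -1/10]
R6 ← R6 − R3: [0, 0, 0, 2, 1]
R5 ← R5 + (1/8)·R4: [0, 0, 0, 0, 0]
R6 ← R6 − (5/4)·R4: [0, 0, 0, 0, 0]
4 nonzero rows, so rank(C) = 4.
C has 5 columns; by rank–nullity, nullity = 5 − 4 = 1.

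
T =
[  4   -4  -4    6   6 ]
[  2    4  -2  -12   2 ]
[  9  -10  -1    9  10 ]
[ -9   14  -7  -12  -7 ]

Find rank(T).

Row reduce to echelon form.
R2 ← R2 − (1/2)·R1: [0, 6, 0, -15, -1]
R3 ← R3 − (9/4)·R1: [0, -1, 8, -9/2, -7/2]
R4 ← R4 + (9/4)·R1: [0, 5, -16, 3/2, 13/2]
R3 ← R3 + (1/6)·R2: [0, 0, 8, -7, -11/3]
R4 ← R4 − (5/6)·R2: [0, 0, -16, 14, 22/3]
R4 ← R4 + (2)·R3: [0, 0, 0, 0, 0]
Echelon form has 3 nonzero rows, so rank(T) = 3.

3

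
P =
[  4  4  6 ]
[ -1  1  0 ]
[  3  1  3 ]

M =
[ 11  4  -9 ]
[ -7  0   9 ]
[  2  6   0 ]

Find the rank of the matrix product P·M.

2

First compute PM:
[[ 28,  52,   0],
 [-18,  -4,  18],
 [ 32,  30, -18]]
Now row reduce the product.
R2 ← R2 + (9/14)·R1: [0, 206/7, 18]
R3 ← R3 − (8/7)·R1: [0, -206/7, -18]
R3 ← R3 + R2: [0, 0, 0]
2 nonzero rows, so rank(PM) = 2.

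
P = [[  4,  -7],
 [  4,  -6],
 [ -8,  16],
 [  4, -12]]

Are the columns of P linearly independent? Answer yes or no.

yes

Row reduce P to echelon form.
R2 ← R2 − R1: [0, 1]
R3 ← R3 + (2)·R1: [0, 2]
R4 ← R4 − R1: [0, -5]
R3 ← R3 − (2)·R2: [0, 0]
R4 ← R4 + (5)·R2: [0, 0]
2 pivots among 2 columns.
Every column is a pivot column, so the columns are linearly independent.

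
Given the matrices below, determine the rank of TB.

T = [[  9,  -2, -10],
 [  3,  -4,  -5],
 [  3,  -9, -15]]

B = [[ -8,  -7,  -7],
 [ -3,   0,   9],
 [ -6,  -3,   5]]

3

First compute TB:
[[ -6, -33, -131],
 [ 18,  -6, -82],
 [ 93,  24, -177]]
Now row reduce the product.
R2 ← R2 + (3)·R1: [0, -105, -475]
R3 ← R3 + (31/2)·R1: [0, -975/2, -4415/2]
R3 ← R3 − (65/14)·R2: [0, 0, -15/7]
3 nonzero rows, so rank(TB) = 3.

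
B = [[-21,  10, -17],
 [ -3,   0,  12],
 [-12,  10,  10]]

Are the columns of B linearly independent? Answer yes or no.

yes

Row reduce B to echelon form.
R2 ← R2 − (1/7)·R1: [0, -10/7, 101/7]
R3 ← R3 − (4/7)·R1: [0, 30/7, 138/7]
R3 ← R3 + (3)·R2: [0, 0, 63]
3 pivots among 3 columns.
Every column is a pivot column, so the columns are linearly independent.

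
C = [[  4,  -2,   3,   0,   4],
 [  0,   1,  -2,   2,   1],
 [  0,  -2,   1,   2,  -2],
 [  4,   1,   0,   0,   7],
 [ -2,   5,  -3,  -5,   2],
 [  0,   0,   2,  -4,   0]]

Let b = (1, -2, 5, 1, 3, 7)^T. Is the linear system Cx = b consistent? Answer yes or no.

Row reduce the augmented matrix [C | b].
R4 ← R4 − R1: [0, 3, -3, 0, 3, 0]
R5 ← R5 + (1/2)·R1: [0, 4, -3/2, -5, 4, 7/2]
R3 ← R3 + (2)·R2: [0, 0, -3, 6, 0, 1]
R4 ← R4 − (3)·R2: [0, 0, 3, -6, 0, 6]
R5 ← R5 − (4)·R2: [0, 0, 13/2, -13, 0, 23/2]
R4 ← R4 + R3: [0, 0, 0, 0, 0, 7]
R5 ← R5 + (13/6)·R3: [0, 0, 0, 0, 0, 41/3]
R6 ← R6 + (2/3)·R3: [0, 0, 0, 0, 0, 23/3]
R5 ← R5 − (41/21)·R4: [0, 0, 0, 0, 0, 0]
R6 ← R6 − (23/21)·R4: [0, 0, 0, 0, 0, 0]
The echelon form has 4 nonzero rows; the last pivot sits in the augmented column, so rank(C) = 3 but rank([C|b]) = 4.
Since the ranks differ, the system is inconsistent.

no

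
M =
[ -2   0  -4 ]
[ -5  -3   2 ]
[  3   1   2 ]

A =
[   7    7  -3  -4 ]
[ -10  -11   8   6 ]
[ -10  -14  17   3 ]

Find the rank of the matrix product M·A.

First compute MA:
[[ 26,  42, -62,  -4],
 [-25, -30,  25,   8],
 [ -9, -18,  33,   0]]
Now row reduce the product.
R2 ← R2 + (25/26)·R1: [0, 135/13, -450/13, 54/13]
R3 ← R3 + (9/26)·R1: [0, -45/13, 150/13, -18/13]
R3 ← R3 + (1/3)·R2: [0, 0, 0, 0]
2 nonzero rows, so rank(MA) = 2.

2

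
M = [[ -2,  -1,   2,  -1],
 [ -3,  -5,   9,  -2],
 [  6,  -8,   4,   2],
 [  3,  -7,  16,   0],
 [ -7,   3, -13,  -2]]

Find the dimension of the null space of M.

1

Row reduce to echelon form.
R2 ← R2 − (3/2)·R1: [0, -7/2, 6, -1/2]
R3 ← R3 + (3)·R1: [0, -11, 10, -1]
R4 ← R4 + (3/2)·R1: [0, -17/2, 19, -3/2]
R5 ← R5 − (7/2)·R1: [0, 13/2, -20, 3/2]
R3 ← R3 − (22/7)·R2: [0, 0, -62/7, 4/7]
R4 ← R4 − (17/7)·R2: [0, 0, 31/7, -2/7]
R5 ← R5 + (13/7)·R2: [0, 0, -62/7, 4/7]
R4 ← R4 + (1/2)·R3: [0, 0, 0, 0]
R5 ← R5 − R3: [0, 0, 0, 0]
3 nonzero rows, so rank(M) = 3.
M has 4 columns; by rank–nullity, nullity = 4 − 3 = 1.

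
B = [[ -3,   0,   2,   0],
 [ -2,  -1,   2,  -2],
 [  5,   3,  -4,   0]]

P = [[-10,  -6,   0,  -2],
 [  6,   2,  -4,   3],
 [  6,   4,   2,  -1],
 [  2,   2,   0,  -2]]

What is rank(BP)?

3

First compute BP:
[[ 42,  26,   4,   4],
 [ 22,  14,   8,   3],
 [-56, -40, -20,   3]]
Now row reduce the product.
R2 ← R2 − (11/21)·R1: [0, 8/21, 124/21, 19/21]
R3 ← R3 + (4/3)·R1: [0, -16/3, -44/3, 25/3]
R3 ← R3 + (14)·R2: [0, 0, 68, 21]
3 nonzero rows, so rank(BP) = 3.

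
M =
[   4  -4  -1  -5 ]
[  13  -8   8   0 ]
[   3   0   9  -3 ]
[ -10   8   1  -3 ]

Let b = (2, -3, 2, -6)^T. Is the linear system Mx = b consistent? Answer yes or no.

no

Row reduce the augmented matrix [M | b].
R2 ← R2 − (13/4)·R1: [0, 5, 45/4, 65/4, -19/2]
R3 ← R3 − (3/4)·R1: [0, 3, 39/4, 3/4, 1/2]
R4 ← R4 + (5/2)·R1: [0, -2, -3/2, -31/2, -1]
R3 ← R3 − (3/5)·R2: [0, 0, 3, -9, 31/5]
R4 ← R4 + (2/5)·R2: [0, 0, 3, -9, -24/5]
R4 ← R4 − R3: [0, 0, 0, 0, -11]
The echelon form has 4 nonzero rows; the last pivot sits in the augmented column, so rank(M) = 3 but rank([M|b]) = 4.
Since the ranks differ, the system is inconsistent.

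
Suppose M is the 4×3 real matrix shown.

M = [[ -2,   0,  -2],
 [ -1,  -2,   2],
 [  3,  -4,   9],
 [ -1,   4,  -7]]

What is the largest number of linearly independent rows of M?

Row reduce to echelon form.
R2 ← R2 − (1/2)·R1: [0, -2, 3]
R3 ← R3 + (3/2)·R1: [0, -4, 6]
R4 ← R4 − (1/2)·R1: [0, 4, -6]
R3 ← R3 − (2)·R2: [0, 0, 0]
R4 ← R4 + (2)·R2: [0, 0, 0]
Echelon form has 2 nonzero rows, so rank(M) = 2.
The rank gives the maximum number of linearly independent rows: 2.

2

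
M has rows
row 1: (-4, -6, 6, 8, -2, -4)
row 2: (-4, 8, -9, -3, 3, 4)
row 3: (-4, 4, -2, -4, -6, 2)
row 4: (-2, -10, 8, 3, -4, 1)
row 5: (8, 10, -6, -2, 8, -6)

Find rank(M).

Row reduce to echelon form.
R2 ← R2 − R1: [0, 14, -15, -11, 5, 8]
R3 ← R3 − R1: [0, 10, -8, -12, -4, 6]
R4 ← R4 − (1/2)·R1: [0, -7, 5, -1, -3, 3]
R5 ← R5 + (2)·R1: [0, -2, 6, 14, 4, -14]
R3 ← R3 − (5/7)·R2: [0, 0, 19/7, -29/7, -53/7, 2/7]
R4 ← R4 + (1/2)·R2: [0, 0, -5/2, -13/2, -1/2, 7]
R5 ← R5 + (1/7)·R2: [0, 0, 27/7, 87/7, 33/7, -90/7]
R4 ← R4 + (35/38)·R3: [0, 0, 0, -196/19, -142/19, 138/19]
R5 ← R5 − (27/19)·R3: [0, 0, 0, 348/19, 294/19, -252/19]
R5 ← R5 + (87/49)·R4: [0, 0, 0, 0, 108/49, -18/49]
Echelon form has 5 nonzero rows, so rank(M) = 5.

5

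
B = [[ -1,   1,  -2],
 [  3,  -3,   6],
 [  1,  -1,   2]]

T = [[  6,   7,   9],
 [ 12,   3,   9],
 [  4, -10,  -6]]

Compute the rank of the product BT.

1

First compute BT:
[[ -2,  16,  12],
 [  6, -48, -36],
 [  2, -16, -12]]
Now row reduce the product.
R2 ← R2 + (3)·R1: [0, 0, 0]
R3 ← R3 + R1: [0, 0, 0]
1 nonzero row, so rank(BT) = 1.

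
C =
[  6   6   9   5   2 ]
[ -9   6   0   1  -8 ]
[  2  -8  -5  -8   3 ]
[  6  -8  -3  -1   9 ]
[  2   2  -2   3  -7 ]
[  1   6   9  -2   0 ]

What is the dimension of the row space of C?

5

Row reduce to echelon form.
R2 ← R2 + (3/2)·R1: [0, 15, 27/2, 17/2, -5]
R3 ← R3 − (1/3)·R1: [0, -10, -8, -29/3, 7/3]
R4 ← R4 − R1: [0, -14, -12, -6, 7]
R5 ← R5 − (1/3)·R1: [0, 0, -5, 4/3, -23/3]
R6 ← R6 − (1/6)·R1: [0, 5, 15/2, -17/6, -1/3]
R3 ← R3 + (2/3)·R2: [0, 0, 1, -4, -1]
R4 ← R4 + (14/15)·R2: [0, 0, 3/5, 29/15, 7/3]
R6 ← R6 − (1/3)·R2: [0, 0, 3, -17/3, 4/3]
R4 ← R4 − (3/5)·R3: [0, 0, 0, 13/3, 44/15]
R5 ← R5 + (5)·R3: [0, 0, 0, -56/3, -38/3]
R6 ← R6 − (3)·R3: [0, 0, 0, 19/3, 13/3]
R5 ← R5 + (56/13)·R4: [0, 0, 0, 0, -2/65]
R6 ← R6 − (19/13)·R4: [0, 0, 0, 0, 3/65]
R6 ← R6 + (3/2)·R5: [0, 0, 0, 0, 0]
Echelon form has 5 nonzero rows, so rank(C) = 5.
The row space has dimension equal to the rank: 5.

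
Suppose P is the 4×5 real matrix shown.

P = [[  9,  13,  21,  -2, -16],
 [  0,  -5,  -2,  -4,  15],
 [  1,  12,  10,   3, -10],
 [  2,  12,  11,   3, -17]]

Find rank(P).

4

Row reduce to echelon form.
R3 ← R3 − (1/9)·R1: [0, 95/9, 23/3, 29/9, -74/9]
R4 ← R4 − (2/9)·R1: [0, 82/9, 19/3, 31/9, -121/9]
R3 ← R3 + (19/9)·R2: [0, 0, 31/9, -47/9, 211/9]
R4 ← R4 + (82/45)·R2: [0, 0, 121/45, -173/45, 125/9]
R4 ← R4 − (121/155)·R3: [0, 0, 0, 36/155, -684/155]
Echelon form has 4 nonzero rows, so rank(P) = 4.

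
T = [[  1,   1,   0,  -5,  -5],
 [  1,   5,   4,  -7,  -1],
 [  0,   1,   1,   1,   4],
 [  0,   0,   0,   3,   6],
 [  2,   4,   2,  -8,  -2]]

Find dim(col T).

Row reduce to echelon form.
R2 ← R2 − R1: [0, 4, 4, -2, 4]
R5 ← R5 − (2)·R1: [0, 2, 2, 2, 8]
R3 ← R3 − (1/4)·R2: [0, 0, 0, 3/2, 3]
R5 ← R5 − (1/2)·R2: [0, 0, 0, 3, 6]
R4 ← R4 − (2)·R3: [0, 0, 0, 0, 0]
R5 ← R5 − (2)·R3: [0, 0, 0, 0, 0]
Echelon form has 3 nonzero rows, so rank(T) = 3.
The column space has dimension equal to the rank: 3.

3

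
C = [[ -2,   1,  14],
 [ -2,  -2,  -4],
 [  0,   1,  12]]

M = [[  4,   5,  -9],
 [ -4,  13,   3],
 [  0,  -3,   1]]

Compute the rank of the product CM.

2

First compute CM:
[[-12, -39,  35],
 [  0, -24,   8],
 [ -4, -23,  15]]
Now row reduce the product.
R3 ← R3 − (1/3)·R1: [0, -10, 10/3]
R3 ← R3 − (5/12)·R2: [0, 0, 0]
2 nonzero rows, so rank(CM) = 2.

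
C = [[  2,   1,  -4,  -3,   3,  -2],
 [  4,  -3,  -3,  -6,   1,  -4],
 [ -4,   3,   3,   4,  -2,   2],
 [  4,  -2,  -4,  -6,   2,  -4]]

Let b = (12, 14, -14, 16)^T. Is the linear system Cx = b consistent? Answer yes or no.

Row reduce the augmented matrix [C | b].
R2 ← R2 − (2)·R1: [0, -5, 5, 0, -5, 0, -10]
R3 ← R3 + (2)·R1: [0, 5, -5, -2, 4, -2, 10]
R4 ← R4 − (2)·R1: [0, -4, 4, 0, -4, 0, -8]
R3 ← R3 + R2: [0, 0, 0, -2, -1, -2, 0]
R4 ← R4 − (4/5)·R2: [0, 0, 0, 0, 0, 0, 0]
The echelon form has 3 nonzero rows, and every pivot lies in the first 6 columns, so rank(C) = rank([C|b]) = 3.
The system is consistent.

yes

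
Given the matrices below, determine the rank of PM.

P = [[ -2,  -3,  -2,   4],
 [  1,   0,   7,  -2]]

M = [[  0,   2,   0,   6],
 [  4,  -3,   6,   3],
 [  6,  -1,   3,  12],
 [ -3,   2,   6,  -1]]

First compute PM:
[[-36,  15,   0, -49],
 [ 48,  -9,   9,  92]]
Now row reduce the product.
R2 ← R2 + (4/3)·R1: [0, 11, 9, 80/3]
2 nonzero rows, so rank(PM) = 2.

2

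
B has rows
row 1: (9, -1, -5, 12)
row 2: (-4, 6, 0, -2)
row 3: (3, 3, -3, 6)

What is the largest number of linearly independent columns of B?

2

Row reduce to echelon form.
R2 ← R2 + (4/9)·R1: [0, 50/9, -20/9, 10/3]
R3 ← R3 − (1/3)·R1: [0, 10/3, -4/3, 2]
R3 ← R3 − (3/5)·R2: [0, 0, 0, 0]
Echelon form has 2 nonzero rows, so rank(B) = 2.
The rank gives the maximum number of linearly independent columns: 2.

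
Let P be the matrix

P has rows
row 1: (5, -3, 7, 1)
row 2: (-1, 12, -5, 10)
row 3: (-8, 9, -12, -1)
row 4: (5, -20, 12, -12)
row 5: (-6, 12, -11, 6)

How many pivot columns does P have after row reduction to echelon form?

Row reduce to echelon form.
R2 ← R2 + (1/5)·R1: [0, 57/5, -18/5, 51/5]
R3 ← R3 + (8/5)·R1: [0, 21/5, -4/5, 3/5]
R4 ← R4 − R1: [0, -17, 5, -13]
R5 ← R5 + (6/5)·R1: [0, 42/5, -13/5, 36/5]
R3 ← R3 − (7/19)·R2: [0, 0, 10/19, -60/19]
R4 ← R4 + (85/57)·R2: [0, 0, -7/19, 42/19]
R5 ← R5 − (14/19)·R2: [0, 0, 1/19, -6/19]
R4 ← R4 + (7/10)·R3: [0, 0, 0, 0]
R5 ← R5 − (1/10)·R3: [0, 0, 0, 0]
Echelon form has 3 nonzero rows, so rank(P) = 3.
Each nonzero row contributes one pivot column: 3 pivot columns.

3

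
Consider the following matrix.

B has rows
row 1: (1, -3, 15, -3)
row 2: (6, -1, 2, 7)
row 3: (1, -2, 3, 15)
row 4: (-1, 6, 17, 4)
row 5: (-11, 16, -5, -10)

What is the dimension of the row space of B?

4

Row reduce to echelon form.
R2 ← R2 − (6)·R1: [0, 17, -88, 25]
R3 ← R3 − R1: [0, 1, -12, 18]
R4 ← R4 + R1: [0, 3, 32, 1]
R5 ← R5 + (11)·R1: [0, -17, 160, -43]
R3 ← R3 − (1/17)·R2: [0, 0, -116/17, 281/17]
R4 ← R4 − (3/17)·R2: [0, 0, 808/17, -58/17]
R5 ← R5 + R2: [0, 0, 72, -18]
R4 ← R4 + (202/29)·R3: [0, 0, 0, 3240/29]
R5 ← R5 + (306/29)·R3: [0, 0, 0, 4536/29]
R5 ← R5 − (7/5)·R4: [0, 0, 0, 0]
Echelon form has 4 nonzero rows, so rank(B) = 4.
The row space has dimension equal to the rank: 4.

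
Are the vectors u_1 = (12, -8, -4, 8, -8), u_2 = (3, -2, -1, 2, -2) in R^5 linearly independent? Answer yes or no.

Form the matrix with these vectors as rows and row reduce.
R2 ← R2 − (1/4)·R1: [0, 0, 0, 0, 0]
1 nonzero row, so the 2 vectors span a space of dimension 1.
Since 1 < 2, the vectors are linearly dependent.

no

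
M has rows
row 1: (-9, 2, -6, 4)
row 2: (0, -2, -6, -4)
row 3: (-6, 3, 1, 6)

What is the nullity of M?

Row reduce to echelon form.
R3 ← R3 − (2/3)·R1: [0, 5/3, 5, 10/3]
R3 ← R3 + (5/6)·R2: [0, 0, 0, 0]
2 nonzero rows, so rank(M) = 2.
M has 4 columns; by rank–nullity, nullity = 4 − 2 = 2.

2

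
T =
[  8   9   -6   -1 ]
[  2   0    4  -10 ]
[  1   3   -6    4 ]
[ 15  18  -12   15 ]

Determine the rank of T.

Row reduce to echelon form.
R2 ← R2 − (1/4)·R1: [0, -9/4, 11/2, -39/4]
R3 ← R3 − (1/8)·R1: [0, 15/8, -21/4, 33/8]
R4 ← R4 − (15/8)·R1: [0, 9/8, -3/4, 135/8]
R3 ← R3 + (5/6)·R2: [0, 0, -2/3, -4]
R4 ← R4 + (1/2)·R2: [0, 0, 2, 12]
R4 ← R4 + (3)·R3: [0, 0, 0, 0]
Echelon form has 3 nonzero rows, so rank(T) = 3.

3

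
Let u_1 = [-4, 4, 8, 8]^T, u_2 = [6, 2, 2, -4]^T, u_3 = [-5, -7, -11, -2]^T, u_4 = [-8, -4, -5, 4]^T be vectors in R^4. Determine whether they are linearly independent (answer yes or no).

Form the matrix with these vectors as rows and row reduce.
R2 ← R2 + (3/2)·R1: [0, 8, 14, 8]
R3 ← R3 − (5/4)·R1: [0, -12, -21, -12]
R4 ← R4 − (2)·R1: [0, -12, -21, -12]
R3 ← R3 + (3/2)·R2: [0, 0, 0, 0]
R4 ← R4 + (3/2)·R2: [0, 0, 0, 0]
2 nonzero rows, so the 4 vectors span a space of dimension 2.
Since 2 < 4, the vectors are linearly dependent.

no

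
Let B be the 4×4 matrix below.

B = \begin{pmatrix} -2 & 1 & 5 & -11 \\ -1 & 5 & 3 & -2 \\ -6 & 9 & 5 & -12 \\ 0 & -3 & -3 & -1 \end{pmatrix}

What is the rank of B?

4

Row reduce to echelon form.
R2 ← R2 − (1/2)·R1: [0, 9/2, 1/2, 7/2]
R3 ← R3 − (3)·R1: [0, 6, -10, 21]
R3 ← R3 − (4/3)·R2: [0, 0, -32/3, 49/3]
R4 ← R4 + (2/3)·R2: [0, 0, -8/3, 4/3]
R4 ← R4 − (1/4)·R3: [0, 0, 0, -11/4]
Echelon form has 4 nonzero rows, so rank(B) = 4.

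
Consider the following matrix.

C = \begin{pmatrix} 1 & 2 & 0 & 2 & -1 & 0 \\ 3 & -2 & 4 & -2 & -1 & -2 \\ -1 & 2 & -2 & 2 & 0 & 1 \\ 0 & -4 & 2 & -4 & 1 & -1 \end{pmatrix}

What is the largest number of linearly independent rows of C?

2

Row reduce to echelon form.
R2 ← R2 − (3)·R1: [0, -8, 4, -8, 2, -2]
R3 ← R3 + R1: [0, 4, -2, 4, -1, 1]
R3 ← R3 + (1/2)·R2: [0, 0, 0, 0, 0, 0]
R4 ← R4 − (1/2)·R2: [0, 0, 0, 0, 0, 0]
Echelon form has 2 nonzero rows, so rank(C) = 2.
The rank gives the maximum number of linearly independent rows: 2.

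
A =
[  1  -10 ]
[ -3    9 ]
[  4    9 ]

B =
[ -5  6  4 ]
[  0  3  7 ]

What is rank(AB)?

2

First compute AB:
[[ -5, -24, -66],
 [ 15,   9,  51],
 [-20,  51,  79]]
Now row reduce the product.
R2 ← R2 + (3)·R1: [0, -63, -147]
R3 ← R3 − (4)·R1: [0, 147, 343]
R3 ← R3 + (7/3)·R2: [0, 0, 0]
2 nonzero rows, so rank(AB) = 2.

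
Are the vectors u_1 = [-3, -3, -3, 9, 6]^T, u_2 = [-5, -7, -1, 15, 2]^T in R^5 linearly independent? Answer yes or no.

Form the matrix with these vectors as rows and row reduce.
R2 ← R2 − (5/3)·R1: [0, -2, 4, 0, -8]
2 nonzero rows, so the 2 vectors span a space of dimension 2.
Since 2 = 2, the vectors are linearly independent.

yes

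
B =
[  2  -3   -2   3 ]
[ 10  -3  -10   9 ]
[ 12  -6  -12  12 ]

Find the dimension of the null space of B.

2

Row reduce to echelon form.
R2 ← R2 − (5)·R1: [0, 12, 0, -6]
R3 ← R3 − (6)·R1: [0, 12, 0, -6]
R3 ← R3 − R2: [0, 0, 0, 0]
2 nonzero rows, so rank(B) = 2.
B has 4 columns; by rank–nullity, nullity = 4 − 2 = 2.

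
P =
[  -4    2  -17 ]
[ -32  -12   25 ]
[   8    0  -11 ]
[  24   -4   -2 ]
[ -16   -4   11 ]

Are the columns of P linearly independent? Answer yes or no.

yes

Row reduce P to echelon form.
R2 ← R2 − (8)·R1: [0, -28, 161]
R3 ← R3 + (2)·R1: [0, 4, -45]
R4 ← R4 + (6)·R1: [0, 8, -104]
R5 ← R5 − (4)·R1: [0, -12, 79]
R3 ← R3 + (1/7)·R2: [0, 0, -22]
R4 ← R4 + (2/7)·R2: [0, 0, -58]
R5 ← R5 − (3/7)·R2: [0, 0, 10]
R4 ← R4 − (29/11)·R3: [0, 0, 0]
R5 ← R5 + (5/11)·R3: [0, 0, 0]
3 pivots among 3 columns.
Every column is a pivot column, so the columns are linearly independent.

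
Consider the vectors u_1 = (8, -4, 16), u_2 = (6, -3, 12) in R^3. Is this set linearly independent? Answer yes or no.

Form the matrix with these vectors as rows and row reduce.
R2 ← R2 − (3/4)·R1: [0, 0, 0]
1 nonzero row, so the 2 vectors span a space of dimension 1.
Since 1 < 2, the vectors are linearly dependent.

no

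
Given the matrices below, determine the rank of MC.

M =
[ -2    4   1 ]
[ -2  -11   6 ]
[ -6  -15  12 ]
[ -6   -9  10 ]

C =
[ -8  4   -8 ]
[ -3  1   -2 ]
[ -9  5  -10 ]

First compute MC:
[[ -5,   1,  -2],
 [ -5,  11, -22],
 [-15,  21, -42],
 [-15,  17, -34]]
Now row reduce the product.
R2 ← R2 − R1: [0, 10, -20]
R3 ← R3 − (3)·R1: [0, 18, -36]
R4 ← R4 − (3)·R1: [0, 14, -28]
R3 ← R3 − (9/5)·R2: [0, 0, 0]
R4 ← R4 − (7/5)·R2: [0, 0, 0]
2 nonzero rows, so rank(MC) = 2.

2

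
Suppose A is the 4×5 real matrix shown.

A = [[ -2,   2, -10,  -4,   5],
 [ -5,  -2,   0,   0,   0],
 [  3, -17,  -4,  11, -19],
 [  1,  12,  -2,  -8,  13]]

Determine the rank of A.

3

Row reduce to echelon form.
R2 ← R2 − (5/2)·R1: [0, -7, 25, 10, -25/2]
R3 ← R3 + (3/2)·R1: [0, -14, -19, 5, -23/2]
R4 ← R4 + (1/2)·R1: [0, 13, -7, -10, 31/2]
R3 ← R3 − (2)·R2: [0, 0, -69, -15, 27/2]
R4 ← R4 + (13/7)·R2: [0, 0, 276/7, 60/7, -54/7]
R4 ← R4 + (4/7)·R3: [0, 0, 0, 0, 0]
Echelon form has 3 nonzero rows, so rank(A) = 3.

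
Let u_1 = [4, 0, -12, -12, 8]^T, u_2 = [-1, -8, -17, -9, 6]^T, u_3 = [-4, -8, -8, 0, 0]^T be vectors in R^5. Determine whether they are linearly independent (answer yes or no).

no

Form the matrix with these vectors as rows and row reduce.
R2 ← R2 + (1/4)·R1: [0, -8, -20, -12, 8]
R3 ← R3 + R1: [0, -8, -20, -12, 8]
R3 ← R3 − R2: [0, 0, 0, 0, 0]
2 nonzero rows, so the 3 vectors span a space of dimension 2.
Since 2 < 3, the vectors are linearly dependent.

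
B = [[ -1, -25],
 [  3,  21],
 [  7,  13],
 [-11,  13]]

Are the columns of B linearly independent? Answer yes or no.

yes

Row reduce B to echelon form.
R2 ← R2 + (3)·R1: [0, -54]
R3 ← R3 + (7)·R1: [0, -162]
R4 ← R4 − (11)·R1: [0, 288]
R3 ← R3 − (3)·R2: [0, 0]
R4 ← R4 + (16/3)·R2: [0, 0]
2 pivots among 2 columns.
Every column is a pivot column, so the columns are linearly independent.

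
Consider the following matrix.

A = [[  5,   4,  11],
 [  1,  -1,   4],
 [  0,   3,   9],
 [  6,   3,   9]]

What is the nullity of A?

0

Row reduce to echelon form.
R2 ← R2 − (1/5)·R1: [0, -9/5, 9/5]
R4 ← R4 − (6/5)·R1: [0, -9/5, -21/5]
R3 ← R3 + (5/3)·R2: [0, 0, 12]
R4 ← R4 − R2: [0, 0, -6]
R4 ← R4 + (1/2)·R3: [0, 0, 0]
3 nonzero rows, so rank(A) = 3.
A has 3 columns; by rank–nullity, nullity = 3 − 3 = 0.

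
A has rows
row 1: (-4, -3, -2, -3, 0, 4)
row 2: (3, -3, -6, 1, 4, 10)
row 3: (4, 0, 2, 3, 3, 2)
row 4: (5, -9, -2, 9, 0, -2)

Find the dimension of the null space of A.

2

Row reduce to echelon form.
R2 ← R2 + (3/4)·R1: [0, -21/4, -15/2, -5/4, 4, 13]
R3 ← R3 + R1: [0, -3, 0, 0, 3, 6]
R4 ← R4 + (5/4)·R1: [0, -51/4, -9/2, 21/4, 0, 3]
R3 ← R3 − (4/7)·R2: [0, 0, 30/7, 5/7, 5/7, -10/7]
R4 ← R4 − (17/7)·R2: [0, 0, 96/7, 58/7, -68/7, -200/7]
R4 ← R4 − (16/5)·R3: [0, 0, 0, 6, -12, -24]
4 nonzero rows, so rank(A) = 4.
A has 6 columns; by rank–nullity, nullity = 6 − 4 = 2.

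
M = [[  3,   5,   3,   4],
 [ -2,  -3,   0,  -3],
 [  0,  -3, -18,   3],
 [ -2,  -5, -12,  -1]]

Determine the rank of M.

Row reduce to echelon form.
R2 ← R2 + (2/3)·R1: [0, 1/3, 2, -1/3]
R4 ← R4 + (2/3)·R1: [0, -5/3, -10, 5/3]
R3 ← R3 + (9)·R2: [0, 0, 0, 0]
R4 ← R4 + (5)·R2: [0, 0, 0, 0]
Echelon form has 2 nonzero rows, so rank(M) = 2.

2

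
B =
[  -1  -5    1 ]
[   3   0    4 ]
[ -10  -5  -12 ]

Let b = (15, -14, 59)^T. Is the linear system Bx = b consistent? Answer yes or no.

Row reduce the augmented matrix [B | b].
R2 ← R2 + (3)·R1: [0, -15, 7, 31]
R3 ← R3 − (10)·R1: [0, 45, -22, -91]
R3 ← R3 + (3)·R2: [0, 0, -1, 2]
The echelon form has 3 nonzero rows, and every pivot lies in the first 3 columns, so rank(B) = rank([B|b]) = 3.
The system is consistent.

yes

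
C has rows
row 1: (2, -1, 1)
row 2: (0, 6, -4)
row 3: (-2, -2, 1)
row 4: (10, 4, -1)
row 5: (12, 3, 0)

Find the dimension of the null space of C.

1

Row reduce to echelon form.
R3 ← R3 + R1: [0, -3, 2]
R4 ← R4 − (5)·R1: [0, 9, -6]
R5 ← R5 − (6)·R1: [0, 9, -6]
R3 ← R3 + (1/2)·R2: [0, 0, 0]
R4 ← R4 − (3/2)·R2: [0, 0, 0]
R5 ← R5 − (3/2)·R2: [0, 0, 0]
2 nonzero rows, so rank(C) = 2.
C has 3 columns; by rank–nullity, nullity = 3 − 2 = 1.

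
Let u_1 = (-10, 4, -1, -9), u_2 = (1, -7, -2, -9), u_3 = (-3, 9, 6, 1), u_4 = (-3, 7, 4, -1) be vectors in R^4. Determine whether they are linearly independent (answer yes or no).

yes

Form the matrix with these vectors as rows and row reduce.
R2 ← R2 + (1/10)·R1: [0, -33/5, -21/10, -99/10]
R3 ← R3 − (3/10)·R1: [0, 39/5, 63/10, 37/10]
R4 ← R4 − (3/10)·R1: [0, 29/5, 43/10, 17/10]
R3 ← R3 + (13/11)·R2: [0, 0, 42/11, -8]
R4 ← R4 + (29/33)·R2: [0, 0, 27/11, -7]
R4 ← R4 − (9/14)·R3: [0, 0, 0, -13/7]
4 nonzero rows, so the 4 vectors span a space of dimension 4.
Since 4 = 4, the vectors are linearly independent.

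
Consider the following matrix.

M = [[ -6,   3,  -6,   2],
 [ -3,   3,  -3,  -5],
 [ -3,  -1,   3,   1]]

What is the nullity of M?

1

Row reduce to echelon form.
R2 ← R2 − (1/2)·R1: [0, 3/2, 0, -6]
R3 ← R3 − (1/2)·R1: [0, -5/2, 6, 0]
R3 ← R3 + (5/3)·R2: [0, 0, 6, -10]
3 nonzero rows, so rank(M) = 3.
M has 4 columns; by rank–nullity, nullity = 4 − 3 = 1.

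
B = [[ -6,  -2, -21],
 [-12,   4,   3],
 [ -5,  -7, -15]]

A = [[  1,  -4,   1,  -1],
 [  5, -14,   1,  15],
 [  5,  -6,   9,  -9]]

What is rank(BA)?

First compute BA:
[[-121, 178, -197, 165],
 [ 23, -26,  19,  45],
 [-115, 208, -147,  35]]
Now row reduce the product.
R2 ← R2 + (23/121)·R1: [0, 948/121, -2232/121, 840/11]
R3 ← R3 − (115/121)·R1: [0, 4698/121, 4868/121, -1340/11]
R3 ← R3 − (783/158)·R2: [0, 0, 10400/79, -39520/79]
3 nonzero rows, so rank(BA) = 3.

3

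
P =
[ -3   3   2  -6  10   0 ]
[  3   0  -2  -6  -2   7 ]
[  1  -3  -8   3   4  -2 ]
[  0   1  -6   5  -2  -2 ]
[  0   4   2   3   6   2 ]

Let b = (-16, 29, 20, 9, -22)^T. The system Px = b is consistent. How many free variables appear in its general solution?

1

Row reduce the augmented matrix [P | b].
R2 ← R2 + R1: [0, 3, 0, -12, 8, 7, 13]
R3 ← R3 + (1/3)·R1: [0, -2, -22/3, 1, 22/3, -2, 44/3]
R3 ← R3 + (2/3)·R2: [0, 0, -22/3, -7, 38/3, 8/3, 70/3]
R4 ← R4 − (1/3)·R2: [0, 0, -6, 9, -14/3, -13/3, 14/3]
R5 ← R5 − (4/3)·R2: [0, 0, 2, 19, -14/3, -22/3, -118/3]
R4 ← R4 − (9/11)·R3: [0, 0, 0, 162/11, -496/33, -215/33, -476/33]
R5 ← R5 + (3/11)·R3: [0, 0, 0, 188/11, -40/33, -218/33, -1088/33]
R5 ← R5 − (94/81)·R4: [0, 0, 0, 0, 3944/243, 232/243, -3944/243]
The echelon form has 5 nonzero rows, and every pivot lies in the first 6 columns, so rank(P) = rank([P|b]) = 5.
The system is consistent.
Free variables = (unknowns) − (rank) = 6 − 5 = 1.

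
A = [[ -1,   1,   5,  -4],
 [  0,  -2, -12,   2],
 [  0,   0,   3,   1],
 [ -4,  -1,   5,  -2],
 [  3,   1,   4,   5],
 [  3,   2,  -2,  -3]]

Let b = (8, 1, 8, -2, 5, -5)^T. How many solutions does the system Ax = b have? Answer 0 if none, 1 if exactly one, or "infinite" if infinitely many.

Row reduce the augmented matrix [A | b].
R4 ← R4 − (4)·R1: [0, -5, -15, 14, -34]
R5 ← R5 + (3)·R1: [0, 4, 19, -7, 29]
R6 ← R6 + (3)·R1: [0, 5, 13, -15, 19]
R4 ← R4 − (5/2)·R2: [0, 0, 15, 9, -73/2]
R5 ← R5 + (2)·R2: [0, 0, -5, -3, 31]
R6 ← R6 + (5/2)·R2: [0, 0, -17, -10, 43/2]
R4 ← R4 − (5)·R3: [0, 0, 0, 4, -153/2]
R5 ← R5 + (5/3)·R3: [0, 0, 0, -4/3, 133/3]
R6 ← R6 + (17/3)·R3: [0, 0, 0, -13/3, 401/6]
R5 ← R5 + (1/3)·R4: [0, 0, 0, 0, 113/6]
R6 ← R6 + (13/12)·R4: [0, 0, 0, 0, -385/24]
R6 ← R6 + (385/452)·R5: [0, 0, 0, 0, 0]
The echelon form has 5 nonzero rows; the last pivot sits in the augmented column, so rank(A) = 4 but rank([A|b]) = 5.
Since the ranks differ, the system is inconsistent.
It has no solutions.

0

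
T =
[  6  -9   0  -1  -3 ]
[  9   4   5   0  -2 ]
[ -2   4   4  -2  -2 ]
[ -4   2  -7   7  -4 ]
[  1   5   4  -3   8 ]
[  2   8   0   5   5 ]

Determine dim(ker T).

0

Row reduce to echelon form.
R2 ← R2 − (3/2)·R1: [0, 35/2, 5, 3/2, 5/2]
R3 ← R3 + (1/3)·R1: [0, 1, 4, -7/3, -3]
R4 ← R4 + (2/3)·R1: [0, -4, -7, 19/3, -6]
R5 ← R5 − (1/6)·R1: [0, 13/2, 4, -17/6, 17/2]
R6 ← R6 − (1/3)·R1: [0, 11, 0, 16/3, 6]
R3 ← R3 − (2/35)·R2: [0, 0, 26/7, -254/105, -22/7]
R4 ← R4 + (8/35)·R2: [0, 0, -41/7, 701/105, -38/7]
R5 ← R5 − (13/35)·R2: [0, 0, 15/7, -356/105, 53/7]
R6 ← R6 − (22/35)·R2: [0, 0, -22/7, 461/105, 31/7]
R4 ← R4 + (41/26)·R3: [0, 0, 0, 186/65, -135/13]
R5 ← R5 − (15/26)·R3: [0, 0, 0, -389/195, 122/13]
R6 ← R6 + (11/13)·R3: [0, 0, 0, 457/195, 23/13]
R5 ← R5 + (389/558)·R4: [0, 0, 0, 0, 133/62]
R6 ← R6 − (457/558)·R4: [0, 0, 0, 0, 637/62]
R6 ← R6 − (91/19)·R5: [0, 0, 0, 0, 0]
5 nonzero rows, so rank(T) = 5.
T has 5 columns; by rank–nullity, nullity = 5 − 5 = 0.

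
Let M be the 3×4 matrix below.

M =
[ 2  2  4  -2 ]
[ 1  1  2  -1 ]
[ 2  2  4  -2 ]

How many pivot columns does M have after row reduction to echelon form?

1

Row reduce to echelon form.
R2 ← R2 − (1/2)·R1: [0, 0, 0, 0]
R3 ← R3 − R1: [0, 0, 0, 0]
Echelon form has 1 nonzero row, so rank(M) = 1.
Each nonzero row contributes one pivot column: 1 pivot columns.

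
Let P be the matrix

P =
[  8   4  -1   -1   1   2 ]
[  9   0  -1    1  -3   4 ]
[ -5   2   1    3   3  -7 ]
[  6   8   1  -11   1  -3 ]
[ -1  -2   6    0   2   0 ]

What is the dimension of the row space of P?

5

Row reduce to echelon form.
R2 ← R2 − (9/8)·R1: [0, -9/2, 1/8, 17/8, -33/8, 7/4]
R3 ← R3 + (5/8)·R1: [0, 9/2, 3/8, 19/8, 29/8, -23/4]
R4 ← R4 − (3/4)·R1: [0, 5, 7/4, -41/4, 1/4, -9/2]
R5 ← R5 + (1/8)·R1: [0, -3/2, 47/8, -1/8, 17/8, 1/4]
R3 ← R3 + R2: [0, 0, 1/2, 9/2, -1/2, -4]
R4 ← R4 + (10/9)·R2: [0, 0, 17/9, -71/9, -13/3, -23/9]
R5 ← R5 − (1/3)·R2: [0, 0, 35/6, -5/6, 7/2, -1/3]
R4 ← R4 − (34/9)·R3: [0, 0, 0, -224/9, -22/9, 113/9]
R5 ← R5 − (35/3)·R3: [0, 0, 0, -160/3, 28/3, 139/3]
R5 ← R5 − (15/7)·R4: [0, 0, 0, 0, 102/7, 136/7]
Echelon form has 5 nonzero rows, so rank(P) = 5.
The row space has dimension equal to the rank: 5.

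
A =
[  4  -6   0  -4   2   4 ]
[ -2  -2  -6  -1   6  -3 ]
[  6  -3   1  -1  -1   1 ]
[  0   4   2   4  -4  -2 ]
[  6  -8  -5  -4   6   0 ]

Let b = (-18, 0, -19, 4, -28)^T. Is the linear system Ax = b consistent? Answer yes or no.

Row reduce the augmented matrix [A | b].
R2 ← R2 + (1/2)·R1: [0, -5, -6, -3, 7, -1, -9]
R3 ← R3 − (3/2)·R1: [0, 6, 1, 5, -4, -5, 8]
R5 ← R5 − (3/2)·R1: [0, 1, -5, 2, 3, -6, -1]
R3 ← R3 + (6/5)·R2: [0, 0, -31/5, 7/5, 22/5, -31/5, -14/5]
R4 ← R4 + (4/5)·R2: [0, 0, -14/5, 8/5, 8/5, -14/5, -16/5]
R5 ← R5 + (1/5)·R2: [0, 0, -31/5, 7/5, 22/5, -31/5, -14/5]
R4 ← R4 − (14/31)·R3: [0, 0, 0, 30/31, -12/31, 0, -60/31]
R5 ← R5 − R3: [0, 0, 0, 0, 0, 0, 0]
The echelon form has 4 nonzero rows, and every pivot lies in the first 6 columns, so rank(A) = rank([A|b]) = 4.
The system is consistent.

yes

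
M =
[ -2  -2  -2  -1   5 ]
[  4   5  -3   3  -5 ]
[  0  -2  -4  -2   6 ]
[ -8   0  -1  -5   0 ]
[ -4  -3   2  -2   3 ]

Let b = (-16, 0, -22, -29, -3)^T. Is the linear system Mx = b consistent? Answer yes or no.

Row reduce the augmented matrix [M | b].
R2 ← R2 + (2)·R1: [0, 1, -7, 1, 5, -32]
R4 ← R4 − (4)·R1: [0, 8, 7, -1, -20, 35]
R5 ← R5 − (2)·R1: [0, 1, 6, 0, -7, 29]
R3 ← R3 + (2)·R2: [0, 0, -18, 0, 16, -86]
R4 ← R4 − (8)·R2: [0, 0, 63, -9, -60, 291]
R5 ← R5 − R2: [0, 0, 13, -1, -12, 61]
R4 ← R4 + (7/2)·R3: [0, 0, 0, -9, -4, -10]
R5 ← R5 + (13/18)·R3: [0, 0, 0, -1, -4/9, -10/9]
R5 ← R5 − (1/9)·R4: [0, 0, 0, 0, 0, 0]
The echelon form has 4 nonzero rows, and every pivot lies in the first 5 columns, so rank(M) = rank([M|b]) = 4.
The system is consistent.

yes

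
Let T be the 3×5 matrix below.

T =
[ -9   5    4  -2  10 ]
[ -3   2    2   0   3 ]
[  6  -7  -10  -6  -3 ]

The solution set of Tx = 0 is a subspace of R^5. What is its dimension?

3

Row reduce to echelon form.
R2 ← R2 − (1/3)·R1: [0, 1/3, 2/3, 2/3, -1/3]
R3 ← R3 + (2/3)·R1: [0, -11/3, -22/3, -22/3, 11/3]
R3 ← R3 + (11)·R2: [0, 0, 0, 0, 0]
2 nonzero rows, so rank(T) = 2.
T has 5 columns; by rank–nullity, nullity = 5 − 2 = 3.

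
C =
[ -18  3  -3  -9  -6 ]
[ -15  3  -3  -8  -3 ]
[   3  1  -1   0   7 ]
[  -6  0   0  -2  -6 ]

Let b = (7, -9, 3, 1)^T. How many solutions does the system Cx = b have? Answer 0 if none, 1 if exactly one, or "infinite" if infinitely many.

Row reduce the augmented matrix [C | b].
R2 ← R2 − (5/6)·R1: [0, 1/2, -1/2, -1/2, 2, -89/6]
R3 ← R3 + (1/6)·R1: [0, 3/2, -3/2, -3/2, 6, 25/6]
R4 ← R4 − (1/3)·R1: [0, -1, 1, 1, -4, -4/3]
R3 ← R3 − (3)·R2: [0, 0, 0, 0, 0, 146/3]
R4 ← R4 + (2)·R2: [0, 0, 0, 0, 0, -31]
R4 ← R4 + (93/146)·R3: [0, 0, 0, 0, 0, 0]
The echelon form has 3 nonzero rows; the last pivot sits in the augmented column, so rank(C) = 2 but rank([C|b]) = 3.
Since the ranks differ, the system is inconsistent.
It has no solutions.

0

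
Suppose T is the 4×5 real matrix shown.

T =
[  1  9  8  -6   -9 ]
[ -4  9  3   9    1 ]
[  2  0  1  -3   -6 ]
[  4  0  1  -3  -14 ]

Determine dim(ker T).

2

Row reduce to echelon form.
R2 ← R2 + (4)·R1: [0, 45, 35, -15, -35]
R3 ← R3 − (2)·R1: [0, -18, -15, 9, 12]
R4 ← R4 − (4)·R1: [0, -36, -31, 21, 22]
R3 ← R3 + (2/5)·R2: [0, 0, -1, 3, -2]
R4 ← R4 + (4/5)·R2: [0, 0, -3, 9, -6]
R4 ← R4 − (3)·R3: [0, 0, 0, 0, 0]
3 nonzero rows, so rank(T) = 3.
T has 5 columns; by rank–nullity, nullity = 5 − 3 = 2.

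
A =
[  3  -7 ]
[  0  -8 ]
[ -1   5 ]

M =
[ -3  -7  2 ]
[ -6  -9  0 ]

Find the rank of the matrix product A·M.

First compute AM:
[[ 33,  42,   6],
 [ 48,  72,   0],
 [-27, -38,  -2]]
Now row reduce the product.
R2 ← R2 − (16/11)·R1: [0, 120/11, -96/11]
R3 ← R3 + (9/11)·R1: [0, -40/11, 32/11]
R3 ← R3 + (1/3)·R2: [0, 0, 0]
2 nonzero rows, so rank(AM) = 2.

2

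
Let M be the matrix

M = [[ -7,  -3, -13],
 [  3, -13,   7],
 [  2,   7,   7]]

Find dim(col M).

3

Row reduce to echelon form.
R2 ← R2 + (3/7)·R1: [0, -100/7, 10/7]
R3 ← R3 + (2/7)·R1: [0, 43/7, 23/7]
R3 ← R3 + (43/100)·R2: [0, 0, 39/10]
Echelon form has 3 nonzero rows, so rank(M) = 3.
The column space has dimension equal to the rank: 3.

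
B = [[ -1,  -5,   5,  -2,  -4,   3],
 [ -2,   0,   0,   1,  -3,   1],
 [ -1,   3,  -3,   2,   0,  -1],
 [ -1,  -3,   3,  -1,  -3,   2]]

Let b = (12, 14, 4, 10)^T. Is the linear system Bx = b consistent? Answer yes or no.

Row reduce the augmented matrix [B | b].
R2 ← R2 − (2)·R1: [0, 10, -10, 5, 5, -5, -10]
R3 ← R3 − R1: [0, 8, -8, 4, 4, -4, -8]
R4 ← R4 − R1: [0, 2, -2, 1, 1, -1, -2]
R3 ← R3 − (4/5)·R2: [0, 0, 0, 0, 0, 0, 0]
R4 ← R4 − (1/5)·R2: [0, 0, 0, 0, 0, 0, 0]
The echelon form has 2 nonzero rows, and every pivot lies in the first 6 columns, so rank(B) = rank([B|b]) = 2.
The system is consistent.

yes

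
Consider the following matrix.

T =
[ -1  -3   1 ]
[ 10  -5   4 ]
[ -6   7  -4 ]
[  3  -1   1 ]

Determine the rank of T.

Row reduce to echelon form.
R2 ← R2 + (10)·R1: [0, -35, 14]
R3 ← R3 − (6)·R1: [0, 25, -10]
R4 ← R4 + (3)·R1: [0, -10, 4]
R3 ← R3 + (5/7)·R2: [0, 0, 0]
R4 ← R4 − (2/7)·R2: [0, 0, 0]
Echelon form has 2 nonzero rows, so rank(T) = 2.

2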